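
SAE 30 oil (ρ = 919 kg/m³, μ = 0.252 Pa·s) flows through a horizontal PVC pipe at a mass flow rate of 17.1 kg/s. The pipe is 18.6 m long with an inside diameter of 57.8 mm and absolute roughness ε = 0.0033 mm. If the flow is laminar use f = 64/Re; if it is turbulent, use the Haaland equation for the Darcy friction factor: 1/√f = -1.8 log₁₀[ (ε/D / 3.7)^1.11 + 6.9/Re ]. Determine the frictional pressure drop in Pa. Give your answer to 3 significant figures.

A = πD²/4 = π(0.0578)²/4 = 0.002624 m²; mean velocity V = ṁ/(ρA) = 17.1/(919 · 0.002624) = 7.091 m/s.
Reynolds number Re = ρVD/μ = 919 · 7.091 · 0.0578 / 0.252 = 1495.
Re < 2300 → laminar flow, so f = 64/Re = 64/1495 = 0.04282 (the turbulent correlation is not needed).
Darcy-Weisbach: ΔP = f(L/D)(ρV²/2) = 0.04282·(18.6/0.0578)·(919·7.091²/2) = 0.04282·321.8·2.311e+04 = 3.184e+05 Pa.

ΔP ≈ 318000 Pa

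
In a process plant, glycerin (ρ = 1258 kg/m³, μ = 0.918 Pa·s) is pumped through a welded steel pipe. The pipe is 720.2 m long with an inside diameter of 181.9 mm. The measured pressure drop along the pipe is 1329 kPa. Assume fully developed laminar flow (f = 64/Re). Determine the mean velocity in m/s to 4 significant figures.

For laminar flow, f = 64/Re with Re = ρVD/μ, so Darcy-Weisbach reduces to ΔP = 32μLV/D². Solving for V: V = ΔP·D²/(32μL) = 1.329e+06·(0.1819)²/(32·0.918·720.2) = 2.078 m/s.
Check: Re = ρVD/μ = 1258·2.078·0.1819/0.918 = 518.1 < 2300, so the laminar assumption holds.

V ≈ 2.078 m/s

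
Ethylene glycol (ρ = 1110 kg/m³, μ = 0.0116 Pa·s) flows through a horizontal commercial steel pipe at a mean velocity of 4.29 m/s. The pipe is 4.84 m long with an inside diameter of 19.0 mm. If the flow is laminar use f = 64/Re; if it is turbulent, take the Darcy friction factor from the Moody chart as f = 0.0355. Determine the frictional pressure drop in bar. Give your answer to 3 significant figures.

Reynolds number Re = ρVD/μ = 1110 · 4.29 · 0.019 / 0.0116 = 7800.
Re > 4000 → turbulent; use the Moody-chart value f = 0.0355.
Darcy-Weisbach: ΔP = f(L/D)(ρV²/2) = 0.0355·(4.84/0.019)·(1110·4.29²/2) = 0.0355·254.7·1.021e+04 = 9.237e+04 Pa.
ΔP = 9.237e+04 Pa = 0.924 bar.

ΔP ≈ 0.924 bar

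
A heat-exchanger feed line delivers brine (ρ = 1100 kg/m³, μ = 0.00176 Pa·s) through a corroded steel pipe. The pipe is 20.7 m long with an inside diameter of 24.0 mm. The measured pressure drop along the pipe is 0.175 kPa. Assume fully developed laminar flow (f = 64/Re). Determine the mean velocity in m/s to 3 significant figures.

For laminar flow, f = 64/Re with Re = ρVD/μ, so Darcy-Weisbach reduces to ΔP = 32μLV/D². Solving for V: V = ΔP·D²/(32μL) = 175·(0.024)²/(32·0.00176·20.7) = 0.08646 m/s.
Check: Re = ρVD/μ = 1100·0.08646·0.024/0.00176 = 1297 < 2300, so the laminar assumption holds.

V ≈ 0.0865 m/s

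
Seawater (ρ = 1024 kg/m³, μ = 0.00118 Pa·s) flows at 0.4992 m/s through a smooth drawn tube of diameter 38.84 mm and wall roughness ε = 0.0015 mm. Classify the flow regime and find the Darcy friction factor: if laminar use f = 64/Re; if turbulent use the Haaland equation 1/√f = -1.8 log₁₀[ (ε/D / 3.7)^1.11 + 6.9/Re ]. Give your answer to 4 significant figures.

f ≈ 0.02695

Re = ρVD/μ = 1024·0.4992·0.03884/0.00118 = 1.683e+04.
Re > 4000 → turbulent. ε/D = 1.5e-06/0.03884 = 3.86e-05; Haaland: 1/√f = -1.8 log₁₀[2.96e-06 + 0.00041] = 6.091, so f = 0.02695.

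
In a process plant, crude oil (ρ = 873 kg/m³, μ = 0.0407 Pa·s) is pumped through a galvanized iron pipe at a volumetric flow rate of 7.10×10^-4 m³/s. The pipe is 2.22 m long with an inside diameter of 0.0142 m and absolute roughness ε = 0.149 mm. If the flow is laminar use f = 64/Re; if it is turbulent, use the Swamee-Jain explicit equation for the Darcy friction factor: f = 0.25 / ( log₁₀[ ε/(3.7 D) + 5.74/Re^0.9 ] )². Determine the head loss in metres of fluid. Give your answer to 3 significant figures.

Cross-sectional area A = πD²/4 = π(0.0142)²/4 = 0.0001584 m²; mean velocity V = Q/A = 0.00071/0.0001584 = 4.483 m/s.
Reynolds number Re = ρVD/μ = 873 · 4.483 · 0.0142 / 0.0407 = 1366.
Re < 2300 → laminar flow, so f = 64/Re = 64/1366 = 0.04687 (the turbulent correlation is not needed).
Darcy-Weisbach: ΔP = f(L/D)(ρV²/2) = 0.04687·(2.22/0.0142)·(873·4.483²/2) = 0.04687·156.3·8773 = 6.429e+04 Pa.
Head loss h_f = ΔP/(ρg) = 6.429e+04/(873·9.81) = 7.51 m.

h_f ≈ 7.51 m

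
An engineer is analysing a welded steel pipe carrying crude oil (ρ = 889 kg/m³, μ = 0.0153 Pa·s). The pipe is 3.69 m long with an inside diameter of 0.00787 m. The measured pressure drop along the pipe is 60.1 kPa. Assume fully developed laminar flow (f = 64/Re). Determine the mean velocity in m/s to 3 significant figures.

V ≈ 2.06 m/s

For laminar flow, f = 64/Re with Re = ρVD/μ, so Darcy-Weisbach reduces to ΔP = 32μLV/D². Solving for V: V = ΔP·D²/(32μL) = 6.01e+04·(0.00787)²/(32·0.0153·3.69) = 2.06 m/s.
Check: Re = ρVD/μ = 889·2.06·0.00787/0.0153 = 942.2 < 2300, so the laminar assumption holds.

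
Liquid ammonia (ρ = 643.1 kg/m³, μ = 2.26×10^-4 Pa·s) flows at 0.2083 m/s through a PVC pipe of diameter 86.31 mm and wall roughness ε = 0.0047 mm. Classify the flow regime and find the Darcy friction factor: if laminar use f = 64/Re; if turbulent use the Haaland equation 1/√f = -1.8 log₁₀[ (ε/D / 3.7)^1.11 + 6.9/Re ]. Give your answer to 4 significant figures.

f ≈ 0.02075

Re = ρVD/μ = 643.1·0.2083·0.08631/0.000226 = 5.116e+04.
Re > 4000 → turbulent. ε/D = 4.7e-06/0.08631 = 5.45e-05; Haaland: 1/√f = -1.8 log₁₀[4.33e-06 + 0.000135] = 6.941, so f = 0.02075.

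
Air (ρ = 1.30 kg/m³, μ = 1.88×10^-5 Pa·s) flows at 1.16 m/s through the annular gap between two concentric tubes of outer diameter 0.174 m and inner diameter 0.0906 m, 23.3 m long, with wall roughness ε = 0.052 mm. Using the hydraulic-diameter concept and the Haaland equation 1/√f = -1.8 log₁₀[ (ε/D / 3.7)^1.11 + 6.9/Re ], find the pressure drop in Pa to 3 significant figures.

Hydraulic diameter D_h = 4A/P = D_o - D_i = 0.174 - 0.0906 = 0.0834 m.
Re = ρVD_h/μ = 1.3·1.16·0.0834/1.88e-05 = 6690.
ε/D_h = 5.2e-05/0.0834 = 0.000624; Haaland gives 1/√f = -1.8 log₁₀[6.48e-05+0.00103] = 5.328, so f = 0.03522.
ΔP = f(L/D_h)(ρV²/2) = 0.03522·23.3/0.0834·0.8746 = 8.607 Pa.

ΔP ≈ 8.61 Pa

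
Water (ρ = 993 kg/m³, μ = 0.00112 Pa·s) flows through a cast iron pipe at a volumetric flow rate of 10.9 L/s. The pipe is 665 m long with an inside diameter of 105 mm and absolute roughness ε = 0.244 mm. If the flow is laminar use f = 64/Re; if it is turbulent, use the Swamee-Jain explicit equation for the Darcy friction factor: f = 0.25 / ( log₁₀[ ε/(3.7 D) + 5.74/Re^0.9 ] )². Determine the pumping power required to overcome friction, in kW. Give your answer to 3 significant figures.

Q = 10.9 L/s = 10.9/1000 = 0.0109 m³/s.
Cross-sectional area A = πD²/4 = π(0.105)²/4 = 0.008659 m²; mean velocity V = Q/A = 0.0109/0.008659 = 1.259 m/s.
Reynolds number Re = ρVD/μ = 993 · 1.259 · 0.105 / 0.00112 = 1.172e+05.
Re > 4000 → turbulent. Relative roughness ε/D = 0.000244/0.105 = 0.00232. Swamee-Jain: f = 0.25/(log₁₀[0.00232/3.7 + 5.74/1.172e+05^0.9])² = 0.25/(log₁₀[0.000628 + 0.000157])² = 0.25/(-3.105)² = 0.02593.
Darcy-Weisbach: ΔP = f(L/D)(ρV²/2) = 0.02593·(665/0.105)·(993·1.259²/2) = 0.02593·6333·786.7 = 1.292e+05 Pa.
Pumping power P = QΔP = 0.0109·1.292e+05 = 1408 W = 1.41 kW.

P ≈ 1.41 kW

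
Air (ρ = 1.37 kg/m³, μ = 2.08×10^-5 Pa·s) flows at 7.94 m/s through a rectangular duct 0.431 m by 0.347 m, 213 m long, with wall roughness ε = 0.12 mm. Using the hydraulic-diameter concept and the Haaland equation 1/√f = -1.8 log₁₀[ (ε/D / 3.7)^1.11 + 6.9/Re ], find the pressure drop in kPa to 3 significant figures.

Hydraulic diameter D_h = 4A/P = 4·(0.431·0.347)/(2·(0.431+0.347)) = 0.5982/1.556 = 0.3845 m.
Re = ρVD_h/μ = 1.37·7.94·0.3845/2.08e-05 = 2.011e+05.
ε/D_h = 0.00012/0.3845 = 0.000312; Haaland gives 1/√f = -1.8 log₁₀[3.01e-05+3.43e-05] = 7.544, so f = 0.01757.
ΔP = f(L/D_h)(ρV²/2) = 0.01757·213/0.3845·43.18 = 420.4 Pa.
ΔP = 0.420 kPa.

ΔP ≈ 0.420 kPa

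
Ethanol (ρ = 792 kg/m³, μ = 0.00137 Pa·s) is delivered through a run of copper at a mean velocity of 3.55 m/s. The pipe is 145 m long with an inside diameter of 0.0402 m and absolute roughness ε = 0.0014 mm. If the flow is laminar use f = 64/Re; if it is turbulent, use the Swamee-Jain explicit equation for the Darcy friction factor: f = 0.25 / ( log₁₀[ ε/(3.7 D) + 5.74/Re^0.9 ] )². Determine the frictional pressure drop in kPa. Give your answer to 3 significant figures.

ΔP ≈ 338 kPa

Reynolds number Re = ρVD/μ = 792 · 3.55 · 0.0402 / 0.00137 = 8.25e+04.
Re > 4000 → turbulent. Relative roughness ε/D = 1.4e-06/0.0402 = 3.48e-05. Swamee-Jain: f = 0.25/(log₁₀[3.48e-05/3.7 + 5.74/8.25e+04^0.9])² = 0.25/(log₁₀[9.41e-06 + 0.000216])² = 0.25/(-3.647)² = 0.01879.
Darcy-Weisbach: ΔP = f(L/D)(ρV²/2) = 0.01879·(145/0.0402)·(792·3.55²/2) = 0.01879·3607·4991 = 3.383e+05 Pa.
ΔP = 3.383e+05 Pa = 338 kPa.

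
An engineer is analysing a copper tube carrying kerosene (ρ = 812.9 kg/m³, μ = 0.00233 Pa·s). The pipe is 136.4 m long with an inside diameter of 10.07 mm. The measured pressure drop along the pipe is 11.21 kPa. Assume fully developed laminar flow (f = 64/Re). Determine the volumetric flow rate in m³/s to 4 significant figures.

Q ≈ 8.902×10^-6 m³/s

For laminar flow, f = 64/Re with Re = ρVD/μ, so Darcy-Weisbach reduces to ΔP = 32μLV/D². Solving for V: V = ΔP·D²/(32μL) = 1.121e+04·(0.01007)²/(32·0.00233·136.4) = 0.1118 m/s.
Check: Re = ρVD/μ = 812.9·0.1118·0.01007/0.00233 = 392.7 < 2300, so the laminar assumption holds.
Q = V·A = 0.1118·(π/4·0.01007²) = 8.902e-06 m³/s = 8.902×10^-6 m³/s.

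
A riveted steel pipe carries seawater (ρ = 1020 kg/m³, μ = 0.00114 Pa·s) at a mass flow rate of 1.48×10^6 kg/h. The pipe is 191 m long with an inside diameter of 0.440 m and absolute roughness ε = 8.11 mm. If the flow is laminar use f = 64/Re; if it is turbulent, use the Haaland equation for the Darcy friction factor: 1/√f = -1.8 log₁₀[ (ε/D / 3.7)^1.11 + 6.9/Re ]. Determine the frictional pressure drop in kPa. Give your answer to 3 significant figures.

ṁ = 1.48×10^6 kg/h = 1.48×10^6/3600 = 411.1 kg/s.
A = πD²/4 = π(0.44)²/4 = 0.1521 m²; mean velocity V = ṁ/(ρA) = 411.1/(1020 · 0.1521) = 2.651 m/s.
Reynolds number Re = ρVD/μ = 1020 · 2.651 · 0.44 / 0.00114 = 1.044e+06.
Re > 4000 → turbulent. Relative roughness ε/D = 0.00811/0.44 = 0.0184. Haaland: 1/√f = -1.8 log₁₀[(0.0184/3.7)^1.11 + 6.9/1.044e+06] = -1.8 log₁₀[0.00278 + 6.61e-06] = 4.599, so f = 0.04728.
Darcy-Weisbach: ΔP = f(L/D)(ρV²/2) = 0.04728·(191/0.44)·(1020·2.651²/2) = 0.04728·434.1·3583 = 7.355e+04 Pa.
ΔP = 7.355e+04 Pa = 73.6 kPa.

ΔP ≈ 73.6 kPa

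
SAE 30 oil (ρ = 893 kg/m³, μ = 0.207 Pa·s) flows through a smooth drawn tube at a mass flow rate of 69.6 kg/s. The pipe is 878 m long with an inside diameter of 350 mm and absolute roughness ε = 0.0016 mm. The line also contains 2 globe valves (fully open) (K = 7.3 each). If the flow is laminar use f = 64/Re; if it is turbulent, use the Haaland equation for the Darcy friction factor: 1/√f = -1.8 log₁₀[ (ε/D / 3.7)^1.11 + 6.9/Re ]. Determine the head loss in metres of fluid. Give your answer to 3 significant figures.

h_f ≈ 4.88 m

A = πD²/4 = π(0.35)²/4 = 0.09621 m²; mean velocity V = ṁ/(ρA) = 69.6/(893 · 0.09621) = 0.8101 m/s.
Reynolds number Re = ρVD/μ = 893 · 0.8101 · 0.35 / 0.207 = 1223.
Re < 2300 → laminar flow, so f = 64/Re = 64/1223 = 0.05232 (the turbulent correlation is not needed).
Total minor-loss coefficient ΣK = 2·7.3 = 14.6.
ΔP = [f·L/D + ΣK]·(ρV²/2) = [0.05232·878/0.35 + 14.6]·(893·0.8101²/2) = [131.3 + 14.6]·293 = 4.274e+04 Pa.
Head loss h_f = ΔP/(ρg) = 4.274e+04/(893·9.81) = 4.88 m.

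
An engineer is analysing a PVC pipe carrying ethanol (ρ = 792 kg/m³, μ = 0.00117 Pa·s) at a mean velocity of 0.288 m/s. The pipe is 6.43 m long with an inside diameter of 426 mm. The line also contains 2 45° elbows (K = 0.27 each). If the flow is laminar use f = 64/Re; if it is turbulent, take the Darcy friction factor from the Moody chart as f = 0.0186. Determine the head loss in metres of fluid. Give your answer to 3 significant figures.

Reynolds number Re = ρVD/μ = 792 · 0.288 · 0.426 / 0.00117 = 8.305e+04.
Re > 4000 → turbulent; use the Moody-chart value f = 0.0186.
Total minor-loss coefficient ΣK = 2·0.27 = 0.54.
ΔP = [f·L/D + ΣK]·(ρV²/2) = [0.0186·6.43/0.426 + 0.54]·(792·0.288²/2) = [0.2807 + 0.54]·32.85 = 26.96 Pa.
Head loss h_f = ΔP/(ρg) = 26.96/(792·9.81) = 0.00347 m.

h_f ≈ 0.00347 m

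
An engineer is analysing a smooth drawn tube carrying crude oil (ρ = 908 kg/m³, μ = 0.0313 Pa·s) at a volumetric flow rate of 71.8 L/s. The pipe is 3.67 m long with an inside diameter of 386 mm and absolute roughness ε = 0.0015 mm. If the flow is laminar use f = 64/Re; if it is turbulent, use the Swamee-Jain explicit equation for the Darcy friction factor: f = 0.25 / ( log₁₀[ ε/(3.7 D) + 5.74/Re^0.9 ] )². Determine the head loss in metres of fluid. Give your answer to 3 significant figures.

h_f ≈ 0.00628 m

Q = 71.8 L/s = 71.8/1000 = 0.0718 m³/s.
Cross-sectional area A = πD²/4 = π(0.386)²/4 = 0.117 m²; mean velocity V = Q/A = 0.0718/0.117 = 0.6136 m/s.
Reynolds number Re = ρVD/μ = 908 · 0.6136 · 0.386 / 0.0313 = 6871.
Re > 4000 → turbulent. Relative roughness ε/D = 1.5e-06/0.386 = 3.89e-06. Swamee-Jain: f = 0.25/(log₁₀[3.89e-06/3.7 + 5.74/6871^0.9])² = 0.25/(log₁₀[1.05e-06 + 0.00202])² = 0.25/(-2.694)² = 0.03444.
Darcy-Weisbach: ΔP = f(L/D)(ρV²/2) = 0.03444·(3.67/0.386)·(908·0.6136²/2) = 0.03444·9.508·170.9 = 55.97 Pa.
Head loss h_f = ΔP/(ρg) = 55.97/(908·9.81) = 0.00628 m.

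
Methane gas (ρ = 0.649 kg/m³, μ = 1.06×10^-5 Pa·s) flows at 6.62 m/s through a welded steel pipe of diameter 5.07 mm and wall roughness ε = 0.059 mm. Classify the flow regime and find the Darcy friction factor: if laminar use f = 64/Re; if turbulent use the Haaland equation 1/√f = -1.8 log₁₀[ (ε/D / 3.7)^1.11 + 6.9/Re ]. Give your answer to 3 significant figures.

f ≈ 0.0311

Re = ρVD/μ = 0.649·6.62·0.00507/1.06e-05 = 2055.
Re < 2300 → laminar, so f = 64/Re = 0.03114 (roughness is irrelevant in laminar flow).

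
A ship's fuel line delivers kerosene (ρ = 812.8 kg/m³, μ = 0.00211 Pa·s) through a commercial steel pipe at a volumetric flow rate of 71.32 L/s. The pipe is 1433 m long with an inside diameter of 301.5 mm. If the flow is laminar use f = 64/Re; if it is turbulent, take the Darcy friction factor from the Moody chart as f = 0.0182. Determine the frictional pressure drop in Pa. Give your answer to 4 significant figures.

Q = 71.32 L/s = 71.32/1000 = 0.07132 m³/s.
Cross-sectional area A = πD²/4 = π(0.3015)²/4 = 0.07139 m²; mean velocity V = Q/A = 0.07132/0.07139 = 0.999 m/s.
Reynolds number Re = ρVD/μ = 812.8 · 0.999 · 0.3015 / 0.00211 = 1.16e+05.
Re > 4000 → turbulent; use the Moody-chart value f = 0.0182.
Darcy-Weisbach: ΔP = f(L/D)(ρV²/2) = 0.0182·(1433/0.3015)·(812.8·0.999²/2) = 0.0182·4753·405.6 = 3.508e+04 Pa.

ΔP ≈ 35080 Pa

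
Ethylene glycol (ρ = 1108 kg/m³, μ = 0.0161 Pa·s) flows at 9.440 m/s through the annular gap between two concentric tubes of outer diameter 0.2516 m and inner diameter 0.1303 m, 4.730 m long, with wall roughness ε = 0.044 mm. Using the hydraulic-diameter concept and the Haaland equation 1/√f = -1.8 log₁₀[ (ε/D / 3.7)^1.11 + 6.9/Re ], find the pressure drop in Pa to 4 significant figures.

Hydraulic diameter D_h = 4A/P = D_o - D_i = 0.2516 - 0.1303 = 0.1213 m.
Re = ρVD_h/μ = 1108·9.44·0.1213/0.0161 = 7.88e+04.
ε/D_h = 4.4e-05/0.1213 = 0.000363; Haaland gives 1/√f = -1.8 log₁₀[3.55e-05+8.76e-05] = 7.038, so f = 0.02019.
ΔP = f(L/D_h)(ρV²/2) = 0.02019·4.73/0.1213·4.937e+04 = 3.887e+04 Pa.

ΔP ≈ 38870 Pa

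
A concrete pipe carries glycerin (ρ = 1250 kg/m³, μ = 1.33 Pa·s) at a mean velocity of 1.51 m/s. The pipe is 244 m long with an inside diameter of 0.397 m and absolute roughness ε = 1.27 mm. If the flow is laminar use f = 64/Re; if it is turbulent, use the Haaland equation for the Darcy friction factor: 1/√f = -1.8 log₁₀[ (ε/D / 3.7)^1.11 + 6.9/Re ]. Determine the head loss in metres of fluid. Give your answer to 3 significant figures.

h_f ≈ 8.11 m

Reynolds number Re = ρVD/μ = 1250 · 1.51 · 0.397 / 1.33 = 563.4.
Re < 2300 → laminar flow, so f = 64/Re = 64/563.4 = 0.1136 (the turbulent correlation is not needed).
Darcy-Weisbach: ΔP = f(L/D)(ρV²/2) = 0.1136·(244/0.397)·(1250·1.51²/2) = 0.1136·614.6·1425 = 9.949e+04 Pa.
Head loss h_f = ΔP/(ρg) = 9.949e+04/(1250·9.81) = 8.11 m.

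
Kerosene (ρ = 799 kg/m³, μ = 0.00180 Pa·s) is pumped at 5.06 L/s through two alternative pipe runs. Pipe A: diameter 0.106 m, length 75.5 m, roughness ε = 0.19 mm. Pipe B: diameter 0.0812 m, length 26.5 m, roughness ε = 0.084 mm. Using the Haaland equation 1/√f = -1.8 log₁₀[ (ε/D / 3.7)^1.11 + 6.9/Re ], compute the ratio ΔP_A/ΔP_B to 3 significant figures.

Pipe A: V = Q/A = 0.00506/0.008825 = 0.5734 m/s; Re = 2.698e+04; ε/D = 0.00179; Haaland → f = 0.02779; ΔP_A = f(L/D)(ρV²/2) = 2600 Pa.
Pipe B: V = Q/A = 0.00506/0.005178 = 0.9771 m/s; Re = 3.522e+04; ε/D = 0.00103; Haaland → f = 0.02506; ΔP_B = f(L/D)(ρV²/2) = 3120 Pa.
ΔP_A/ΔP_B = 2600/3120 = 0.833.

ΔP_A/ΔP_B ≈ 0.833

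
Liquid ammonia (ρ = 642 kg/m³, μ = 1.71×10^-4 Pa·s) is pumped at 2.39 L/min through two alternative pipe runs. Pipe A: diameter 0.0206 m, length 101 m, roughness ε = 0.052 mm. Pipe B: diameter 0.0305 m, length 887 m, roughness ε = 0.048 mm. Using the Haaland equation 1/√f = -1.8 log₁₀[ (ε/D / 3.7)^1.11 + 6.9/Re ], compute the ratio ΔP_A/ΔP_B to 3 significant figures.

ΔP_A/ΔP_B ≈ 0.763

Pipe A: V = Q/A = 3.983e-05/0.0003333 = 0.1195 m/s; Re = 9243; ε/D = 0.00252; Haaland → f = 0.03481; ΔP_A = f(L/D)(ρV²/2) = 782.5 Pa.
Pipe B: V = Q/A = 3.983e-05/0.0007306 = 0.05452 m/s; Re = 6243; ε/D = 0.00157; Haaland → f = 0.03694; ΔP_B = f(L/D)(ρV²/2) = 1025 Pa.
ΔP_A/ΔP_B = 782.5/1025 = 0.763.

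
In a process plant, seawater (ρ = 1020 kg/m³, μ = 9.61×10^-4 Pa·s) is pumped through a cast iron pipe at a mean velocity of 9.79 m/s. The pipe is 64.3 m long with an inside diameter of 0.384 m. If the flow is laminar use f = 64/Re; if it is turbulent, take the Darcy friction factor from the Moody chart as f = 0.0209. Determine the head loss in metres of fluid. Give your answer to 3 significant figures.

h_f ≈ 17.1 m

Reynolds number Re = ρVD/μ = 1020 · 9.79 · 0.384 / 0.000961 = 3.99e+06.
Re > 4000 → turbulent; use the Moody-chart value f = 0.0209.
Darcy-Weisbach: ΔP = f(L/D)(ρV²/2) = 0.0209·(64.3/0.384)·(1020·9.79²/2) = 0.0209·167.4·4.888e+04 = 1.711e+05 Pa.
Head loss h_f = ΔP/(ρg) = 1.711e+05/(1020·9.81) = 17.1 m.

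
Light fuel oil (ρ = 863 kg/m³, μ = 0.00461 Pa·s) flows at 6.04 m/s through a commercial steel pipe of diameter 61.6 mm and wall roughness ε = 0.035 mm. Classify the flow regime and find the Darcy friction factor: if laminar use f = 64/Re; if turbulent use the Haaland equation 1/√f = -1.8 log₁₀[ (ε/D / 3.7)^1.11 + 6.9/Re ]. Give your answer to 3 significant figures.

Re = ρVD/μ = 863·6.04·0.0616/0.00461 = 6.965e+04.
Re > 4000 → turbulent. ε/D = 3.5e-05/0.0616 = 0.000568; Haaland: 1/√f = -1.8 log₁₀[5.84e-05 + 9.91e-05] = 6.845, so f = 0.02134.

f ≈ 0.0213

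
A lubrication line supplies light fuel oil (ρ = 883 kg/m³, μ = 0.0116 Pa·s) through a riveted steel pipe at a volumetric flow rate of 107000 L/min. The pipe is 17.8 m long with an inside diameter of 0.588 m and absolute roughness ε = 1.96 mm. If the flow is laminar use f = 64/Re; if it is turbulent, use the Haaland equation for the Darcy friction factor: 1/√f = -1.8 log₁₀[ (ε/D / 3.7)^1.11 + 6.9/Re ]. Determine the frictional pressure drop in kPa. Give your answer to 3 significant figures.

Q = 107000 L/min = 107000/60000 = 1.783 m³/s.
Cross-sectional area A = πD²/4 = π(0.588)²/4 = 0.2715 m²; mean velocity V = Q/A = 1.783/0.2715 = 6.567 m/s.
Reynolds number Re = ρVD/μ = 883 · 6.567 · 0.588 / 0.0116 = 2.939e+05.
Re > 4000 → turbulent. Relative roughness ε/D = 0.00196/0.588 = 0.00333. Haaland: 1/√f = -1.8 log₁₀[(0.00333/3.7)^1.11 + 6.9/2.939e+05] = -1.8 log₁₀[0.000417 + 2.35e-05] = 6.042, so f = 0.0274.
Darcy-Weisbach: ΔP = f(L/D)(ρV²/2) = 0.0274·(17.8/0.588)·(883·6.567²/2) = 0.0274·30.27·1.904e+04 = 1.579e+04 Pa.
ΔP = 1.579e+04 Pa = 15.8 kPa.

ΔP ≈ 15.8 kPa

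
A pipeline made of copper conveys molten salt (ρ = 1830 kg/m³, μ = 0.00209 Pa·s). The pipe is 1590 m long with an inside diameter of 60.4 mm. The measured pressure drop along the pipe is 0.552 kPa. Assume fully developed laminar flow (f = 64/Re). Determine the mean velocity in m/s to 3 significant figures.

For laminar flow, f = 64/Re with Re = ρVD/μ, so Darcy-Weisbach reduces to ΔP = 32μLV/D². Solving for V: V = ΔP·D²/(32μL) = 552·(0.0604)²/(32·0.00209·1590) = 0.01894 m/s.
Check: Re = ρVD/μ = 1830·0.01894·0.0604/0.00209 = 1002 < 2300, so the laminar assumption holds.

V ≈ 0.0189 m/s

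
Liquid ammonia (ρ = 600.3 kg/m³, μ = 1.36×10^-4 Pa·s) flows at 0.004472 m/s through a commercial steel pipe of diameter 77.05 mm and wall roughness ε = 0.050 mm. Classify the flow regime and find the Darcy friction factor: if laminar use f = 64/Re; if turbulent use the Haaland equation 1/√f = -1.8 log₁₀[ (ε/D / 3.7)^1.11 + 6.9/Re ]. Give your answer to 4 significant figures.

f ≈ 0.04208

Re = ρVD/μ = 600.3·0.004472·0.07705/0.000136 = 1521.
Re < 2300 → laminar, so f = 64/Re = 0.04208 (roughness is irrelevant in laminar flow).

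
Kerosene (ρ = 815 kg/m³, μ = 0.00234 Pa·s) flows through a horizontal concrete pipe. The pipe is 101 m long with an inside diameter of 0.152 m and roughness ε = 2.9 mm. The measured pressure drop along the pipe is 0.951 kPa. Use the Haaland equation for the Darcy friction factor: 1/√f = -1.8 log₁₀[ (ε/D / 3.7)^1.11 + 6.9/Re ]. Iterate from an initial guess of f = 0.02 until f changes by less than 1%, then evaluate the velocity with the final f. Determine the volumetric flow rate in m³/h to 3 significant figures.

Rearranging Darcy-Weisbach: V = √(2·ΔP·D/(f·L·ρ)). With ε/D = 0.0029/0.152 = 0.0191, iterate starting from f = 0.02:
  f = 0.02 → V = √(2·951·0.152/(0.02·101·815)) = 0.4191 m/s; Re = ρVD/μ = 2.218e+04; f → 0.04959
  f = 0.04959 → V = 0.2661 m/s; Re = 1.409e+04; f → 0.05054
  f = 0.05054 → V = 0.2636 m/s; Re = 1.396e+04; f → 0.05056
Converged (Δf/f < 1%). With the final f = 0.05056: V = √(2·951·0.152/(0.05056·101·815)) = 0.2636 m/s.
Q = V·A = 0.2636·(π/4·0.152²) = 0.004782 m³/s = 17.2 m³/h.

Q ≈ 17.2 m³/h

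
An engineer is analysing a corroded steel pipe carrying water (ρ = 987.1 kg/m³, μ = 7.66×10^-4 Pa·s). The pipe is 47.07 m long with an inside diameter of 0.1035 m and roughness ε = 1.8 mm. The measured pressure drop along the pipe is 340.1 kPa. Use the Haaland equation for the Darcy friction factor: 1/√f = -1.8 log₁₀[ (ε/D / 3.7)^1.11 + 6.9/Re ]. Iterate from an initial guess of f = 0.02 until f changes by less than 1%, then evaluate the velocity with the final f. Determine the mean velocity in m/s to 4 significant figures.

Rearranging Darcy-Weisbach: V = √(2·ΔP·D/(f·L·ρ)). With ε/D = 0.0018/0.1035 = 0.0174, iterate starting from f = 0.02:
  f = 0.02 → V = √(2·3.401e+05·0.1035/(0.02·47.07·987.1)) = 8.704 m/s; Re = ρVD/μ = 1.161e+06; f → 0.04626
  f = 0.04626 → V = 5.723 m/s; Re = 7.633e+05; f → 0.04628
Converged (Δf/f < 1%). With the final f = 0.04628: V = √(2·3.401e+05·0.1035/(0.04628·47.07·987.1)) = 5.722 m/s.

V ≈ 5.722 m/s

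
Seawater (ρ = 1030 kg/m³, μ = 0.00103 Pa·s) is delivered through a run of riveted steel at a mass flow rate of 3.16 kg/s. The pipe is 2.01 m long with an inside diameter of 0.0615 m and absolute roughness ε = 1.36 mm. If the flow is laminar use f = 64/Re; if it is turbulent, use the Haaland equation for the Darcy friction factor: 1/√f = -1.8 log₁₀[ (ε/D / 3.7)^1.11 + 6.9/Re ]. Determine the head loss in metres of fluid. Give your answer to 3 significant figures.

A = πD²/4 = π(0.0615)²/4 = 0.002971 m²; mean velocity V = ṁ/(ρA) = 3.16/(1030 · 0.002971) = 1.033 m/s.
Reynolds number Re = ρVD/μ = 1030 · 1.033 · 0.0615 / 0.00103 = 6.352e+04.
Re > 4000 → turbulent. Relative roughness ε/D = 0.00136/0.0615 = 0.0221. Haaland: 1/√f = -1.8 log₁₀[(0.0221/3.7)^1.11 + 6.9/6.352e+04] = -1.8 log₁₀[0.0034 + 0.000109] = 4.418, so f = 0.05123.
Darcy-Weisbach: ΔP = f(L/D)(ρV²/2) = 0.05123·(2.01/0.0615)·(1030·1.033²/2) = 0.05123·32.68·549.3 = 919.8 Pa.
Head loss h_f = ΔP/(ρg) = 919.8/(1030·9.81) = 0.0910 m.

h_f ≈ 0.0910 m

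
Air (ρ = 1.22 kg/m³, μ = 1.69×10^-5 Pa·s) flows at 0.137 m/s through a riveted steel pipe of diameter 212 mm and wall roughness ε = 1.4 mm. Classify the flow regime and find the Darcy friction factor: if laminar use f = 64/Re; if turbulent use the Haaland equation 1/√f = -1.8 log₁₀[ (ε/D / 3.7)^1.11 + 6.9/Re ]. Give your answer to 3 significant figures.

f ≈ 0.0305

Re = ρVD/μ = 1.22·0.137·0.212/1.69e-05 = 2097.
Re < 2300 → laminar, so f = 64/Re = 0.03052 (roughness is irrelevant in laminar flow).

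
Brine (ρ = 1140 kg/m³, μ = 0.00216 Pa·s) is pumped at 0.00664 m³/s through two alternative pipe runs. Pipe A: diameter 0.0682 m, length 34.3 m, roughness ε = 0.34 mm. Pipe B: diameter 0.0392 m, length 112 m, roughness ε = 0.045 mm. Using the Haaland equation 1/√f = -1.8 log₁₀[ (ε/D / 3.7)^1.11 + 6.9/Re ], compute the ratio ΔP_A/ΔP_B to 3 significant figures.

ΔP_A/ΔP_B ≈ 0.0274

Pipe A: V = Q/A = 0.00664/0.003653 = 1.818 m/s; Re = 6.543e+04; ε/D = 0.00499; Haaland → f = 0.03168; ΔP_A = f(L/D)(ρV²/2) = 3.001e+04 Pa.
Pipe B: V = Q/A = 0.00664/0.001207 = 5.502 m/s; Re = 1.138e+05; ε/D = 0.00115; Haaland → f = 0.02224; ΔP_B = f(L/D)(ρV²/2) = 1.096e+06 Pa.
ΔP_A/ΔP_B = 3.001e+04/1.096e+06 = 0.0274.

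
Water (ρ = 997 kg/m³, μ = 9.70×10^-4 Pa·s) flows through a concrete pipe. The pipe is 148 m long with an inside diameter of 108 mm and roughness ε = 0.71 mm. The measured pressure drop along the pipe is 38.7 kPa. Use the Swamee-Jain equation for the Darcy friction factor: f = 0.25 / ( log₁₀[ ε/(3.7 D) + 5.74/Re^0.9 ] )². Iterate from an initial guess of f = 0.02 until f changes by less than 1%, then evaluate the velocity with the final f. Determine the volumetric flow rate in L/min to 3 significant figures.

Q ≈ 712 L/min

Rearranging Darcy-Weisbach: V = √(2·ΔP·D/(f·L·ρ)). With ε/D = 0.00071/0.108 = 0.00657, iterate starting from f = 0.02:
  f = 0.02 → V = √(2·3.87e+04·0.108/(0.02·148·997)) = 1.683 m/s; Re = ρVD/μ = 1.868e+05; f → 0.03365
  f = 0.03365 → V = 1.298 m/s; Re = 1.44e+05; f → 0.0338
Converged (Δf/f < 1%). With the final f = 0.0338: V = √(2·3.87e+04·0.108/(0.0338·148·997)) = 1.295 m/s.
Q = V·A = 1.295·(π/4·0.108²) = 0.01186 m³/s = 712 L/min.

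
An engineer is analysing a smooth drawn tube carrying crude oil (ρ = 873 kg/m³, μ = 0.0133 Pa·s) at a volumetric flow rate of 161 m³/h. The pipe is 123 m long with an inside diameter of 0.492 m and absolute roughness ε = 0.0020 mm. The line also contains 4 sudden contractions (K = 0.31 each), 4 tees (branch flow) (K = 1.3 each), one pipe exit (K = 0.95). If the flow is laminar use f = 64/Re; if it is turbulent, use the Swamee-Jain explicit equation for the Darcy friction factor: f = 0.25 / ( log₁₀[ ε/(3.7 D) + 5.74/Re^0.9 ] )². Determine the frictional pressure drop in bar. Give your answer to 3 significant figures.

ΔP ≈ 0.00381 bar

Q = 161 m³/h = 161/3600 = 0.04472 m³/s.
Cross-sectional area A = πD²/4 = π(0.492)²/4 = 0.1901 m²; mean velocity V = Q/A = 0.04472/0.1901 = 0.2352 m/s.
Reynolds number Re = ρVD/μ = 873 · 0.2352 · 0.492 / 0.0133 = 7597.
Re > 4000 → turbulent. Relative roughness ε/D = 2e-06/0.492 = 4.07e-06. Swamee-Jain: f = 0.25/(log₁₀[4.07e-06/3.7 + 5.74/7597^0.9])² = 0.25/(log₁₀[1.1e-06 + 0.00185])² = 0.25/(-2.733)² = 0.03346.
Total minor-loss coefficient ΣK = 4·0.31 + 4·1.3 + 1·0.95 = 7.39.
ΔP = [f·L/D + ΣK]·(ρV²/2) = [0.03346·123/0.492 + 7.39]·(873·0.2352²/2) = [8.365 + 7.39]·24.15 = 380.6 Pa.
ΔP = 380.6 Pa = 0.00381 bar.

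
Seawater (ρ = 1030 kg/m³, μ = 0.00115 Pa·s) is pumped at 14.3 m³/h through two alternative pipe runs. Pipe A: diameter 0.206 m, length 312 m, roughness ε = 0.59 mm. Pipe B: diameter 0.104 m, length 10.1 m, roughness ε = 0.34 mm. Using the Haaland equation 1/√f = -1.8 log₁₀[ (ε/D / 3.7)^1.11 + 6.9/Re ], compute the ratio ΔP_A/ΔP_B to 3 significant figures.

Pipe A: V = Q/A = 0.003972/0.03333 = 0.1192 m/s; Re = 2.199e+04; ε/D = 0.00286; Haaland → f = 0.03059; ΔP_A = f(L/D)(ρV²/2) = 338.9 Pa.
Pipe B: V = Q/A = 0.003972/0.008495 = 0.4676 m/s; Re = 4.356e+04; ε/D = 0.00327; Haaland → f = 0.02927; ΔP_B = f(L/D)(ρV²/2) = 320.1 Pa.
ΔP_A/ΔP_B = 338.9/320.1 = 1.06.

ΔP_A/ΔP_B ≈ 1.06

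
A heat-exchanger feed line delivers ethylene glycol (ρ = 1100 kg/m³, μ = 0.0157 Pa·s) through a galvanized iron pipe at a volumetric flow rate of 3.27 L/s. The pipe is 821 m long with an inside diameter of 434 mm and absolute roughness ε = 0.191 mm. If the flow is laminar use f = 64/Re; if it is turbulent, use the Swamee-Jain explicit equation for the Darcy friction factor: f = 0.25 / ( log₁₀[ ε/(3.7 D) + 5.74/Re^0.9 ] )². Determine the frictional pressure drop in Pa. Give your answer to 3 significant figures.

ΔP ≈ 48.4 Pa

Q = 3.27 L/s = 3.27/1000 = 0.00327 m³/s.
Cross-sectional area A = πD²/4 = π(0.434)²/4 = 0.1479 m²; mean velocity V = Q/A = 0.00327/0.1479 = 0.0221 m/s.
Reynolds number Re = ρVD/μ = 1100 · 0.0221 · 0.434 / 0.0157 = 672.1.
Re < 2300 → laminar flow, so f = 64/Re = 64/672.1 = 0.09522 (the turbulent correlation is not needed).
Darcy-Weisbach: ΔP = f(L/D)(ρV²/2) = 0.09522·(821/0.434)·(1100·0.0221²/2) = 0.09522·1892·0.2687 = 48.41 Pa.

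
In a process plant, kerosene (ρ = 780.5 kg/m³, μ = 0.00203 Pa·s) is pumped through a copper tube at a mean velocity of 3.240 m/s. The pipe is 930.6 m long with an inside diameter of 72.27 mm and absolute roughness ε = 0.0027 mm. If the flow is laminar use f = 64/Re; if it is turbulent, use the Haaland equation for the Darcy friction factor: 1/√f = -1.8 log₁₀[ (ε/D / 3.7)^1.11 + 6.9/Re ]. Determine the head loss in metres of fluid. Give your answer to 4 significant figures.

Reynolds number Re = ρVD/μ = 780.5 · 3.24 · 0.07227 / 0.00203 = 9.003e+04.
Re > 4000 → turbulent. Relative roughness ε/D = 2.7e-06/0.07227 = 3.74e-05. Haaland: 1/√f = -1.8 log₁₀[(3.74e-05/3.7)^1.11 + 6.9/9.003e+04] = -1.8 log₁₀[2.85e-06 + 7.66e-05] = 7.379, so f = 0.01836.
Darcy-Weisbach: ΔP = f(L/D)(ρV²/2) = 0.01836·(930.6/0.07227)·(780.5·3.24²/2) = 0.01836·1.288e+04·4097 = 9.687e+05 Pa.
Head loss h_f = ΔP/(ρg) = 9.687e+05/(780.5·9.81) = 126.5 m.

h_f ≈ 126.5 m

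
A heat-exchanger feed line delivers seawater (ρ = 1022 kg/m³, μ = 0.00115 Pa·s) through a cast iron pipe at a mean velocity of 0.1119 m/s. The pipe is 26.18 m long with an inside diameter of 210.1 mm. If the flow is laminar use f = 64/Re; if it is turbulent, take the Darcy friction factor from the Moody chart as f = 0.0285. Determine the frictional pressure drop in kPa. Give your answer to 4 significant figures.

Reynolds number Re = ρVD/μ = 1022 · 0.1119 · 0.2101 / 0.00115 = 2.089e+04.
Re > 4000 → turbulent; use the Moody-chart value f = 0.0285.
Darcy-Weisbach: ΔP = f(L/D)(ρV²/2) = 0.0285·(26.18/0.2101)·(1022·0.1119²/2) = 0.0285·124.6·6.399 = 22.72 Pa.
ΔP = 22.72 Pa = 0.02272 kPa.

ΔP ≈ 0.02272 kPa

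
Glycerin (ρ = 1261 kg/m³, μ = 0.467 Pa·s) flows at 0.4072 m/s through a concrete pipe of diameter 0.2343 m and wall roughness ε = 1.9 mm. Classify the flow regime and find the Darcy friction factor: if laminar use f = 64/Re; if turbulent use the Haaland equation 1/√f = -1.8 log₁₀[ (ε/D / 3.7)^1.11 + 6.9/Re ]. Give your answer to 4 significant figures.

Re = ρVD/μ = 1261·0.4072·0.2343/0.467 = 257.6.
Re < 2300 → laminar, so f = 64/Re = 0.2484 (roughness is irrelevant in laminar flow).

f ≈ 0.2484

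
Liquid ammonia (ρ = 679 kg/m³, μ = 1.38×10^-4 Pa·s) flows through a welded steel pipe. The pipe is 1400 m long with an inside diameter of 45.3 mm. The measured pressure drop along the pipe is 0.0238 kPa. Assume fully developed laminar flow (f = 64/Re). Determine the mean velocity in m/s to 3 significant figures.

V ≈ 0.00790 m/s

For laminar flow, f = 64/Re with Re = ρVD/μ, so Darcy-Weisbach reduces to ΔP = 32μLV/D². Solving for V: V = ΔP·D²/(32μL) = 23.8·(0.0453)²/(32·0.000138·1400) = 0.0079 m/s.
Check: Re = ρVD/μ = 679·0.0079·0.0453/0.000138 = 1761 < 2300, so the laminar assumption holds.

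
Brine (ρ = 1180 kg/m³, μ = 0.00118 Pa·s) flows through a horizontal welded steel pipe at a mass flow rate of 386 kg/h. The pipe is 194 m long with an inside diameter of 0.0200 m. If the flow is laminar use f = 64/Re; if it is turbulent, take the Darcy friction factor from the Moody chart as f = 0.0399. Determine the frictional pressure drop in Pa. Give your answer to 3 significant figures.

ΔP ≈ 19100 Pa

ṁ = 386 kg/h = 386/3600 = 0.1072 kg/s.
A = πD²/4 = π(0.02)²/4 = 0.0003142 m²; mean velocity V = ṁ/(ρA) = 0.1072/(1180 · 0.0003142) = 0.2892 m/s.
Reynolds number Re = ρVD/μ = 1180 · 0.2892 · 0.02 / 0.00118 = 5785.
Re > 4000 → turbulent; use the Moody-chart value f = 0.0399.
Darcy-Weisbach: ΔP = f(L/D)(ρV²/2) = 0.0399·(194/0.02)·(1180·0.2892²/2) = 0.0399·9700·49.36 = 1.91e+04 Pa.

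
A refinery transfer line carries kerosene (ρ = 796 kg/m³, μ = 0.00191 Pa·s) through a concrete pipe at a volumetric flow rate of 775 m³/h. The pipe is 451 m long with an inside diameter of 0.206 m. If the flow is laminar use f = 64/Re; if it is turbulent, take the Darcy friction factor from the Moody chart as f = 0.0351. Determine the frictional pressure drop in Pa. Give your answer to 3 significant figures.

Q = 775 m³/h = 775/3600 = 0.2153 m³/s.
Cross-sectional area A = πD²/4 = π(0.206)²/4 = 0.03333 m²; mean velocity V = Q/A = 0.2153/0.03333 = 6.459 m/s.
Reynolds number Re = ρVD/μ = 796 · 6.459 · 0.206 / 0.00191 = 5.545e+05.
Re > 4000 → turbulent; use the Moody-chart value f = 0.0351.
Darcy-Weisbach: ΔP = f(L/D)(ρV²/2) = 0.0351·(451/0.206)·(796·6.459²/2) = 0.0351·2189·1.66e+04 = 1.276e+06 Pa.

ΔP ≈ 1.28×10^6 Pa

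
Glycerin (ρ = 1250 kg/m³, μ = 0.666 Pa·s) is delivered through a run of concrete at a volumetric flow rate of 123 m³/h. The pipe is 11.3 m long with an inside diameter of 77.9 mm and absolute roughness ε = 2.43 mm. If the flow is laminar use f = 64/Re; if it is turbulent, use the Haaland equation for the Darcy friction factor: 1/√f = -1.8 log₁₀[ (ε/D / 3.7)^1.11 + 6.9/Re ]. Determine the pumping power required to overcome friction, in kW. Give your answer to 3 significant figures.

Q = 123 m³/h = 123/3600 = 0.03417 m³/s.
Cross-sectional area A = πD²/4 = π(0.0779)²/4 = 0.004766 m²; mean velocity V = Q/A = 0.03417/0.004766 = 7.169 m/s.
Reynolds number Re = ρVD/μ = 1250 · 7.169 · 0.0779 / 0.666 = 1048.
Re < 2300 → laminar flow, so f = 64/Re = 64/1048 = 0.06106 (the turbulent correlation is not needed).
Darcy-Weisbach: ΔP = f(L/D)(ρV²/2) = 0.06106·(11.3/0.0779)·(1250·7.169²/2) = 0.06106·145.1·3.212e+04 = 2.845e+05 Pa.
Pumping power P = QΔP = 0.03417·2.845e+05 = 9720 W = 9.72 kW.

P ≈ 9.72 kW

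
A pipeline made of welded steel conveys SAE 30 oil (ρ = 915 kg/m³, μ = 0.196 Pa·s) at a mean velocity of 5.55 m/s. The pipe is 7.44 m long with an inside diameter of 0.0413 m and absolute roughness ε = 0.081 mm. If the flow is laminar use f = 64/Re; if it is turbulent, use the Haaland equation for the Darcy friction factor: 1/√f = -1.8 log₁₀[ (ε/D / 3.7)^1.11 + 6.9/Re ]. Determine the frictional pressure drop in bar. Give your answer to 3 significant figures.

ΔP ≈ 1.52 bar

Reynolds number Re = ρVD/μ = 915 · 5.55 · 0.0413 / 0.196 = 1070.
Re < 2300 → laminar flow, so f = 64/Re = 64/1070 = 0.05981 (the turbulent correlation is not needed).
Darcy-Weisbach: ΔP = f(L/D)(ρV²/2) = 0.05981·(7.44/0.0413)·(915·5.55²/2) = 0.05981·180.1·1.409e+04 = 1.518e+05 Pa.
ΔP = 1.518e+05 Pa = 1.52 bar.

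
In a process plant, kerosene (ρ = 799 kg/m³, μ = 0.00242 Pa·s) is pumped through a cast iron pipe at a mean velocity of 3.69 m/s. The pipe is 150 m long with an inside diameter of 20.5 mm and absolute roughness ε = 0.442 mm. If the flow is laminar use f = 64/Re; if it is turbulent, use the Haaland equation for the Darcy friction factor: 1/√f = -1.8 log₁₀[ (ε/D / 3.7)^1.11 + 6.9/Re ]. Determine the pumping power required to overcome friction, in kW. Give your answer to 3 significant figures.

P ≈ 2.50 kW

Reynolds number Re = ρVD/μ = 799 · 3.69 · 0.0205 / 0.00242 = 2.498e+04.
Re > 4000 → turbulent. Relative roughness ε/D = 0.000442/0.0205 = 0.0216. Haaland: 1/√f = -1.8 log₁₀[(0.0216/3.7)^1.11 + 6.9/2.498e+04] = -1.8 log₁₀[0.00331 + 0.000276] = 4.402, so f = 0.05161.
Darcy-Weisbach: ΔP = f(L/D)(ρV²/2) = 0.05161·(150/0.0205)·(799·3.69²/2) = 0.05161·7317·5440 = 2.054e+06 Pa.
Q = V·A = 3.69·0.0003301 = 0.001218 m³/s.
Pumping power P = QΔP = 0.001218·2.054e+06 = 2502 W = 2.50 kW.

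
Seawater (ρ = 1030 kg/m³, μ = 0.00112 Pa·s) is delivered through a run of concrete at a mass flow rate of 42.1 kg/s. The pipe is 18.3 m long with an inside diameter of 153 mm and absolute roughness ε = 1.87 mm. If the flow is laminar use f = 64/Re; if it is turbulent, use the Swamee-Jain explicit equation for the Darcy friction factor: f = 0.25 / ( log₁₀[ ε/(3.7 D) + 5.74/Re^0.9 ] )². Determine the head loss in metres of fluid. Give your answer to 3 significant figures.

h_f ≈ 1.23 m

A = πD²/4 = π(0.153)²/4 = 0.01839 m²; mean velocity V = ṁ/(ρA) = 42.1/(1030 · 0.01839) = 2.223 m/s.
Reynolds number Re = ρVD/μ = 1030 · 2.223 · 0.153 / 0.00112 = 3.128e+05.
Re > 4000 → turbulent. Relative roughness ε/D = 0.00187/0.153 = 0.0122. Swamee-Jain: f = 0.25/(log₁₀[0.0122/3.7 + 5.74/3.128e+05^0.9])² = 0.25/(log₁₀[0.0033 + 6.5e-05])² = 0.25/(-2.473)² = 0.04089.
Darcy-Weisbach: ΔP = f(L/D)(ρV²/2) = 0.04089·(18.3/0.153)·(1030·2.223²/2) = 0.04089·119.6·2545 = 1.245e+04 Pa.
Head loss h_f = ΔP/(ρg) = 1.245e+04/(1030·9.81) = 1.23 m.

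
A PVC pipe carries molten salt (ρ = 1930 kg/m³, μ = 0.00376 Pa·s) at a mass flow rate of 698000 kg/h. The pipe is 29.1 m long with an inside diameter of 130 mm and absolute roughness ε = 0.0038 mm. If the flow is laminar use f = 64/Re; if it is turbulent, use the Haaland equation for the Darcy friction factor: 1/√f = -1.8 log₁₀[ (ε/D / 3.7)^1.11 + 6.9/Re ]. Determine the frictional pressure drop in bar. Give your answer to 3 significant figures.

ṁ = 698000 kg/h = 698000/3600 = 193.9 kg/s.
A = πD²/4 = π(0.13)²/4 = 0.01327 m²; mean velocity V = ṁ/(ρA) = 193.9/(1930 · 0.01327) = 7.569 m/s.
Reynolds number Re = ρVD/μ = 1930 · 7.569 · 0.13 / 0.00376 = 5.05e+05.
Re > 4000 → turbulent. Relative roughness ε/D = 3.8e-06/0.13 = 2.92e-05. Haaland: 1/√f = -1.8 log₁₀[(2.92e-05/3.7)^1.11 + 6.9/5.05e+05] = -1.8 log₁₀[2.17e-06 + 1.37e-05] = 8.641, so f = 0.01339.
Darcy-Weisbach: ΔP = f(L/D)(ρV²/2) = 0.01339·(29.1/0.13)·(1930·7.569²/2) = 0.01339·223.8·5.528e+04 = 1.657e+05 Pa.
ΔP = 1.657e+05 Pa = 1.66 bar.

ΔP ≈ 1.66 bar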